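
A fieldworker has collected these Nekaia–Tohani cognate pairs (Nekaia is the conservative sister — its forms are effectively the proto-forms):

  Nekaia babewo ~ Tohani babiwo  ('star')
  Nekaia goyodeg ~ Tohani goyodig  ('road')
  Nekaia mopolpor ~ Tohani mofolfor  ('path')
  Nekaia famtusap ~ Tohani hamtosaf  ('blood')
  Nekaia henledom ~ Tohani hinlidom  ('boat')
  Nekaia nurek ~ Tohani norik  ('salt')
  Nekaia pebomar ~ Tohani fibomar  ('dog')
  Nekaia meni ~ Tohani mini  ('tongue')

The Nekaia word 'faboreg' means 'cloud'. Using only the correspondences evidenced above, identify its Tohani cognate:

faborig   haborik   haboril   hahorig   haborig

famtusap ~ hamtosaf — Nekaia f corresponds to Tohani h word-initially before a back vowel.
babewo ~ babiwo, goyodeg ~ goyodig — Nekaia e corresponds to Tohani i after a consonant, before a consonant other than r, m, n, p, b, f, v.
Applying these to Nekaia 'faboreg':
  faboreg → haboreg   (f→h word-initially before a back vowel)
  haboreg → haborig   (e→i after a consonant, before a consonant other than r, m, n, p, b, f, v)
So the Tohani cognate is 'haborig'.

haborig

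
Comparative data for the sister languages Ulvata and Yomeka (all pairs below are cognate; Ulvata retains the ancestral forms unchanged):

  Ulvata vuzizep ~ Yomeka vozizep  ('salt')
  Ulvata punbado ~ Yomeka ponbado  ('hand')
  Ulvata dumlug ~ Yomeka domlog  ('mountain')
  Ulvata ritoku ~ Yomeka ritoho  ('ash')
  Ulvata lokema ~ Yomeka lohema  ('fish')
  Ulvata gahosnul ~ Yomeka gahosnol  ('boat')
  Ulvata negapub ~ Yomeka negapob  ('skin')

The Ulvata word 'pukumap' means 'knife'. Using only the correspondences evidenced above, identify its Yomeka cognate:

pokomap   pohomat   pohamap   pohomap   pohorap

vuzizep ~ vozizep, dumlug ~ domlog — Ulvata u corresponds to Yomeka o after a consonant, before a consonant other than r, m, n, p, b, f, v.
ritoku ~ ritoho — Ulvata k corresponds to Yomeka h between vowels (before a back vowel).
dumlug ~ domlog — Ulvata u corresponds to Yomeka o after a consonant, before a nasal.
Applying these to Ulvata 'pukumap':
  pukumap → pokumap   (u→o after a consonant, before a consonant other than r, m, n, p, b, f, v)
  pokumap → pohumap   (k→h between vowels (before a back vowel))
  pohumap → pohomap   (u→o after a consonant, before a nasal)
So the Yomeka cognate is 'pohomap'.

pohomap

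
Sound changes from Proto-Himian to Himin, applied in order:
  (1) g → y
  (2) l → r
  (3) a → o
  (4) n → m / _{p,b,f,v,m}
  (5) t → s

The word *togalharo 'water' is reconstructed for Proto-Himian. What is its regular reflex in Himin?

soyorhoro

Himin: *togalharo
  togalharo → toyalharo   [unconditioned shift]
  toyalharo → toyarharo   [unconditioned shift]
  toyarharo → toyorhoro   [vowel merger]
  toyorhoro (rule 4 does not apply)
  toyorhoro → soyorhoro   [unconditioned shift]
  giving Himin soyorhoro.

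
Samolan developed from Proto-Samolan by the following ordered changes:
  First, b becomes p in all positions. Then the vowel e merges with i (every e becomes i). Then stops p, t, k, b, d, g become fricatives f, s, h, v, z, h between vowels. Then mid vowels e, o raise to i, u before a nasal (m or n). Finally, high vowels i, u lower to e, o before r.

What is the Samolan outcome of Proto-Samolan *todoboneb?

tozofunip

Samolan: start from *todoboneb.
  rule 1 (unconditioned shift): todoboneb → todoponep
  rule 2 (vowel merger): todoponep → todoponip
  rule 3 (intervocalic lenition): todoponip → tozofonip
  rule 4 (pre-nasal raising): tozofonip → tozofunip
  rule 5: no change — tozofunip
  ⇒ Samolan tozofunip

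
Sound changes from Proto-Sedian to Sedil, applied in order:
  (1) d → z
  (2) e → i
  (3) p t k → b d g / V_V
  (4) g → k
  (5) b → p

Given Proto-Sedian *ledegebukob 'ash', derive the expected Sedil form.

lizikipukop

Sedil: start from *ledegebukob.
  rule 1 (unconditioned shift): ledegebukob → lezegebukob
  rule 2 (vowel merger): lezegebukob → lizigibukob
  rule 3 (intervocalic voicing): lizigibukob → lizigibugob
  rule 4 (unconditioned shift): lizigibugob → lizikibukob
  rule 5 (unconditioned shift): lizikibukob → lizikipukop
  ⇒ Sedil lizikipukop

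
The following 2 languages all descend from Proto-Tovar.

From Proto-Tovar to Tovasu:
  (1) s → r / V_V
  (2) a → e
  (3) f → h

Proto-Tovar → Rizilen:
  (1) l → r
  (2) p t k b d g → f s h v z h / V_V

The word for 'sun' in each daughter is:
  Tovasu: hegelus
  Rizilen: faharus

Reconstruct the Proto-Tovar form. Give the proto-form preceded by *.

Position 2: Tovasu has e, Rizilen has a. Rizilen preserves a here (none of its changes turn any other segment into a), so the proto-segment is *a.
Position 5: Tovasu has l, Rizilen has r. Tovasu preserves l here (none of its changes turn any other segment into l), so the proto-segment is *l.
This points to *fagalus. Verify forward in each daughter:
Tovasu: *fagalus
  fagalus (rule 1 does not apply)
  fagalus → fegelus   [vowel merger]
  fegelus → hegelus   [unconditioned shift]
  giving Tovasu hegelus.
Rizilen: *fagalus > fagarus > faharus  (by unconditioned shift, intervocalic lenition)
*fagalus is the unique common source.

*fagalus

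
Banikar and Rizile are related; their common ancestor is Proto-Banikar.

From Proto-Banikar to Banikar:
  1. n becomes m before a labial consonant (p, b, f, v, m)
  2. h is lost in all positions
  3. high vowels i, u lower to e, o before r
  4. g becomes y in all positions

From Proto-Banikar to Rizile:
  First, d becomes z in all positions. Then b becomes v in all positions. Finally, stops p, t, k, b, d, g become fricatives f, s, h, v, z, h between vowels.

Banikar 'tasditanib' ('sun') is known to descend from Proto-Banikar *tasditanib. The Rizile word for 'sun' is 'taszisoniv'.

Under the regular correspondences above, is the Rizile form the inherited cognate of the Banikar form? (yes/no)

Derive the expected Rizile reflex of *tasditanib:
Rizile: *tasditanib
  tasditanib → taszitanib   [unconditioned shift]
  taszitanib → taszitaniv   [unconditioned shift]
  taszitaniv → taszisaniv   [intervocalic lenition]
  giving Rizile taszisaniv.
The regular Rizile reflex would be 'taszisaniv', but the attested form is 'taszisoniv'. The correspondence is irregular, so they are not cognates (the Rizile form has a different source).

no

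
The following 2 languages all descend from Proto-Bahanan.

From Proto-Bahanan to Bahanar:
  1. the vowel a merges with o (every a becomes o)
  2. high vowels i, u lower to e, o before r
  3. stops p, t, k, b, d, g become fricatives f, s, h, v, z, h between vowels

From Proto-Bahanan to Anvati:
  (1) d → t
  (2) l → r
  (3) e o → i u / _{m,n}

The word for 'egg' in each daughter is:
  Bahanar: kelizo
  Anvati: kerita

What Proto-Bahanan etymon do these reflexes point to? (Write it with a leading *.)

Position 3: Bahanar has l, Anvati has r. Bahanar preserves l here (none of its changes turn any other segment into l), so the proto-segment is *l.
Position 5: Bahanar has z, Anvati has t. Taking the neighbouring segments as reconstructed: Bahanar z could go back to *d or *z; Anvati t could go back to *t or *d — the one source consistent with every daughter is *d.
Verify the candidate proto-form against each daughter:
Bahanar: *kelida
  kelida → kelido   [vowel merger]
  kelido (rule 2 does not apply)
  kelido → kelizo   [intervocalic lenition]
  giving Bahanar kelizo.
Anvati: start from *kelida.
  rule 1 (unconditioned shift): kelida → kelita
  rule 2 (unconditioned shift): kelita → kerita
  rule 3: no change — kerita
  ⇒ Anvati kerita
Only *kelida yields all of Bahanar kelizo, Anvati kerita.

*kelida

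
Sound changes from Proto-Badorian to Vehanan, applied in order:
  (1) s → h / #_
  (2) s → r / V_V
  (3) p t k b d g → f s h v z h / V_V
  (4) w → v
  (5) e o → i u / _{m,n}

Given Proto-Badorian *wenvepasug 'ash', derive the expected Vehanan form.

Vehanan: start from *wenvepasug.
  rule 1: no change — wenvepasug
  rule 2 (rhotacism): wenvepasug → wenveparug
  rule 3 (intervocalic lenition): wenveparug → wenvefarug
  rule 4 (unconditioned shift): wenvefarug → venvefarug
  rule 5 (pre-nasal raising): venvefarug → vinvefarug
  ⇒ Vehanan vinvefarug

vinvefarug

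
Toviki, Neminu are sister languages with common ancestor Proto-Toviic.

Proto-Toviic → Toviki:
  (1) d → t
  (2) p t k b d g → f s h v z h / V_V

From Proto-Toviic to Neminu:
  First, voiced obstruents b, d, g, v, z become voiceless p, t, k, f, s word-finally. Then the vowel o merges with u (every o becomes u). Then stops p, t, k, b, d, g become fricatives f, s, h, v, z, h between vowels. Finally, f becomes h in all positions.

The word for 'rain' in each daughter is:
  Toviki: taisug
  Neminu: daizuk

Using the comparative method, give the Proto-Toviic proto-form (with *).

Position 6: Toviki has g, Neminu has k. Toviki preserves g here (none of its changes turn any other segment into g), so the proto-segment is *g.
Position 1: Toviki has t, Neminu has d. Neminu preserves d here (none of its changes turn any other segment into d), so the proto-segment is *d.
Verify the candidate proto-form against each daughter:
Toviki: start from *daidug.
  rule 1 (unconditioned shift): daidug → taitug
  rule 2 (intervocalic lenition): taitug → taisug
  ⇒ Toviki taisug
Neminu: *daidug > daiduk > daizuk  (by final devoicing, intervocalic lenition)
No other proto-form is consistent with every reflex, so the reconstruction is *daidug.

*daidug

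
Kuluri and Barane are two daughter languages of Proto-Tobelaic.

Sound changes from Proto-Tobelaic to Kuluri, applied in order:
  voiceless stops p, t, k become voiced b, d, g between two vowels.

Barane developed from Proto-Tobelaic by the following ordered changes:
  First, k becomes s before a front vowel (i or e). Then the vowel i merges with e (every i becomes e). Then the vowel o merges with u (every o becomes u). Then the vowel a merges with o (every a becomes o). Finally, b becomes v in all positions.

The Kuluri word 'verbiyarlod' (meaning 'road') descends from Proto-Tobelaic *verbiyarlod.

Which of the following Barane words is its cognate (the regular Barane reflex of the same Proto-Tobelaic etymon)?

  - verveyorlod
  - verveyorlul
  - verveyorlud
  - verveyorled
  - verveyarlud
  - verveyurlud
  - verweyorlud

Barane: start from *verbiyarlod.
  rule 1: no change — verbiyarlod
  rule 2 (vowel merger): verbiyarlod → verbeyarlod
  rule 3 (vowel merger): verbeyarlod → verbeyarlud
  rule 4 (vowel merger): verbeyarlud → verbeyorlud
  rule 5 (unconditioned shift): verbeyorlud → verveyorlud
  ⇒ Barane verveyorlud

verveyorlud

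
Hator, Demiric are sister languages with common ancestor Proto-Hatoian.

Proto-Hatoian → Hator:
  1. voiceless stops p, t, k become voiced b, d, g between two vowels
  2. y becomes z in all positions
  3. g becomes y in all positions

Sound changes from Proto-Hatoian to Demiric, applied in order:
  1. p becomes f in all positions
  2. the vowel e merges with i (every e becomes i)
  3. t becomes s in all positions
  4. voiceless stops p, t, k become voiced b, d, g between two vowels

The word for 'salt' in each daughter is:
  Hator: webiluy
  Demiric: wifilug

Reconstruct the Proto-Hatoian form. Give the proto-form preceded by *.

*wepilug

Position 7: Hator has y, Demiric has g. Taking the neighbouring segments as reconstructed: Hator y can only go back to *g; Demiric g can only go back to *g — the one source consistent with every daughter is *g.
Position 2: Hator has e, Demiric has i. Hator preserves e here (none of its changes turn any other segment into e), so the proto-segment is *e.
Position 3: Hator has b, Demiric has f. Taking the neighbouring segments as reconstructed: Hator b could go back to *p or *b; Demiric f could go back to *p or *f — the one source consistent with every daughter is *p.
The remaining positions agree across the daughters. Check the candidate against every language:
Hator: start from *wepilug.
  rule 1 (intervocalic voicing): wepilug → webilug
  rule 2: no change — webilug
  rule 3 (unconditioned shift): webilug → webiluy
  ⇒ Hator webiluy
Demiric: *wepilug > wefilug > wifilug  (by unconditioned shift, vowel merger)
No other proto-form is consistent with every reflex, so the reconstruction is *wepilug.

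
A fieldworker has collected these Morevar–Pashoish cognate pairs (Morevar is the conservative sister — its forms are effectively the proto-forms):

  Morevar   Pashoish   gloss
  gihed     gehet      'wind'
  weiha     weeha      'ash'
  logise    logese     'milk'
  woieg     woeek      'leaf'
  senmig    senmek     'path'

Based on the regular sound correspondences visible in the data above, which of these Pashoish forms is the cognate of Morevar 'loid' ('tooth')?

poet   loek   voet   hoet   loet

weiha ~ weeha — Morevar i corresponds to Pashoish e after a vowel, before a consonant other than r, m, n, p, b, f, v.
gihed ~ gehet — Morevar d corresponds to Pashoish t word-finally.
Applying these to Morevar 'loid':
  loid → loed   (i→e after a vowel, before a consonant other than r, m, n, p, b, f, v)
  loed → loet   (d→t word-finally)
So the Pashoish cognate is 'loet'.

loet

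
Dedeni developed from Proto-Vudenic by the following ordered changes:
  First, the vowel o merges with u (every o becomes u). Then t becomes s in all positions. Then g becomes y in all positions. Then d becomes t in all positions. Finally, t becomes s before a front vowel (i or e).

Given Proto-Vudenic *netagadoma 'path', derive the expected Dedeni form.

nesayatuma

Dedeni: start from *netagadoma.
  rule 1 (vowel merger): netagadoma → netagaduma
  rule 2 (unconditioned shift): netagaduma → nesagaduma
  rule 3 (unconditioned shift): nesagaduma → nesayaduma
  rule 4 (unconditioned shift): nesayaduma → nesayatuma
  rule 5: no change — nesayatuma
  ⇒ Dedeni nesayatuma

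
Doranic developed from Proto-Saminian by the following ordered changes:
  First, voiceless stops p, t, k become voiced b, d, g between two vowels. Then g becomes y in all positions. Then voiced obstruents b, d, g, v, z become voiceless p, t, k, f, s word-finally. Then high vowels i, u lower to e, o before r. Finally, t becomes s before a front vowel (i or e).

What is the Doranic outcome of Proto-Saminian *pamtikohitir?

pamsiyohider

Doranic: start from *pamtikohitir.
  rule 1 (intervocalic voicing): pamtikohitir → pamtigohidir
  rule 2 (unconditioned shift): pamtigohidir → pamtiyohidir
  rule 3: no change — pamtiyohidir
  rule 4 (pre-rhotic lowering): pamtiyohidir → pamtiyohider
  rule 5 (palatalisation): pamtiyohider → pamsiyohider
  ⇒ Doranic pamsiyohider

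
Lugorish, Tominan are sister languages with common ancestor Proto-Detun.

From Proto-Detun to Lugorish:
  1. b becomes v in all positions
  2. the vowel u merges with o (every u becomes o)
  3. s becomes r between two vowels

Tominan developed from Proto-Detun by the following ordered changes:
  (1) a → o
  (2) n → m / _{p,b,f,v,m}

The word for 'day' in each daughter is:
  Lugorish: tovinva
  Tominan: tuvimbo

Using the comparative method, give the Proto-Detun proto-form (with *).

Position 5: Lugorish has n, Tominan has m. Lugorish preserves n here (none of its changes turn any other segment into n), so the proto-segment is *n.
Position 6: Lugorish has v, Tominan has b. Tominan preserves b here (none of its changes turn any other segment into b), so the proto-segment is *b.
Position 7: Lugorish has a, Tominan has o. Lugorish preserves a here (none of its changes turn any other segment into a), so the proto-segment is *a.
Continuing position by position gives *tuvinba; check it forward:
Lugorish: *tuvinba
  tuvinba → tuvinva   [unconditioned shift]
  tuvinva → tovinva   [vowel merger]
  tovinva (rule 3 does not apply)
  giving Lugorish tovinva.
Tominan: *tuvinba
  tuvinba → tuvinbo   [vowel merger]
  tuvinbo → tuvimbo   [nasal place assimilation]
  giving Tominan tuvimbo.
*tuvinba is the unique common source.

*tuvinba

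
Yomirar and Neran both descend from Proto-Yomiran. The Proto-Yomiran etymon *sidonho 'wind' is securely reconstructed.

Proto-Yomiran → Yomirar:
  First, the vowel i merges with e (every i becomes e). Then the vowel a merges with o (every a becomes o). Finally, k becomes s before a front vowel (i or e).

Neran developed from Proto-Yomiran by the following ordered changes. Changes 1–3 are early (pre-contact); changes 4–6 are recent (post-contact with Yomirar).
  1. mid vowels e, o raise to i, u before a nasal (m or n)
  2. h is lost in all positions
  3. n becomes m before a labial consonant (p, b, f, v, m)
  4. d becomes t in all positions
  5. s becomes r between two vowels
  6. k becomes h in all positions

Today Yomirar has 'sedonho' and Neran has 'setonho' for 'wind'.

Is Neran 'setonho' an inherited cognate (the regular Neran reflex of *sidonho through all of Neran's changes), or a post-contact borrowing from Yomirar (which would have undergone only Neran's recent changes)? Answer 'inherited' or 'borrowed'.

borrowed

If inherited, *sidonho would pass through all of Neran's changes:
Neran: *sidonho
  sidonho → sidunho   [pre-nasal raising]
  sidunho → siduno   [h-loss]
  siduno (rule 3 does not apply)
  siduno → situno   [unconditioned shift]
  situno (rule 5 does not apply)
  situno (rule 6 does not apply)
  giving Neran situno.
If borrowed from Yomirar 'sedonho' after the early changes, it would undergo only the recent ones:
  rule 4 (unconditioned shift): sedonho → setonho
  rule 5 (rhotacism): no change (setonho)
  rule 6 (unconditioned shift): no change (setonho)
  ⇒ as a loan: setonho
Neran 'setonho' matches the loan outcome 'setonho', not the inherited 'situno' — it skipped the early Neran changes, so it was borrowed from Yomirar.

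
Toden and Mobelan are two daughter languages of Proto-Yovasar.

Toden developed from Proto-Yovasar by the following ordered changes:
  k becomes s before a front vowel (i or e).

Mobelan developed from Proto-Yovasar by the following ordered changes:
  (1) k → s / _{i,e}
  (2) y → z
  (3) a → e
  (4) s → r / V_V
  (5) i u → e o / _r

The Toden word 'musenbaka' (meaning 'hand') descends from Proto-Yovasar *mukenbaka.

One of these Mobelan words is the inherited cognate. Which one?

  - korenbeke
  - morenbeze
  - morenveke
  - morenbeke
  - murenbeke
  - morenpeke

morenbeke

Mobelan: *mukenbaka
  mukenbaka → musenbaka   [palatalisation]
  musenbaka (rule 2 does not apply)
  musenbaka → musenbeke   [vowel merger]
  musenbeke → murenbeke   [rhotacism]
  murenbeke → morenbeke   [pre-rhotic lowering]
  giving Mobelan morenbeke.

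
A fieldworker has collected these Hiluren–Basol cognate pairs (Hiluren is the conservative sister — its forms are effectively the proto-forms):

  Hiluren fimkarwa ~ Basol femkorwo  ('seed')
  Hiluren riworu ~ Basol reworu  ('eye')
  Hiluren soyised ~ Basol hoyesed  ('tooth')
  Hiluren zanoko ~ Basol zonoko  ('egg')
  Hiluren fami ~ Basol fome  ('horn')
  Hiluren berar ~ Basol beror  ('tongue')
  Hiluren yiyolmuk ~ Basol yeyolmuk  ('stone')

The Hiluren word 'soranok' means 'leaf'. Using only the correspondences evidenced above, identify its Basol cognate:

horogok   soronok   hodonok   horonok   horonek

horonok

soyised ~ hoyesed — Hiluren s corresponds to Basol h word-initially before a back vowel.
zanoko ~ zonoko — Hiluren a corresponds to Basol o after a consonant, before a nasal.
Applying these to Hiluren 'soranok':
  soranok → horanok   (s→h word-initially before a back vowel)
  horanok → horonok   (a→o after a consonant, before a nasal)
So the Basol cognate is 'horonok'.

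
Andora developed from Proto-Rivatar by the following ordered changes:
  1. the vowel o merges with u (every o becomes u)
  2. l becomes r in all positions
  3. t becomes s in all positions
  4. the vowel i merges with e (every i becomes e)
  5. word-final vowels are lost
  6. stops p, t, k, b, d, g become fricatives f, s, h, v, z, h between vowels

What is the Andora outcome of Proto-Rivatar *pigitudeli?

pehesuzer

Andora: *pigitudeli
  pigitudeli (rule 1 does not apply)
  pigitudeli → pigituderi   [unconditioned shift]
  pigituderi → pigisuderi   [unconditioned shift]
  pigisuderi → pegesudere   [vowel merger]
  pegesudere → pegesuder   [apocope]
  pegesuder → pehesuzer   [intervocalic lenition]
  giving Andora pehesuzer.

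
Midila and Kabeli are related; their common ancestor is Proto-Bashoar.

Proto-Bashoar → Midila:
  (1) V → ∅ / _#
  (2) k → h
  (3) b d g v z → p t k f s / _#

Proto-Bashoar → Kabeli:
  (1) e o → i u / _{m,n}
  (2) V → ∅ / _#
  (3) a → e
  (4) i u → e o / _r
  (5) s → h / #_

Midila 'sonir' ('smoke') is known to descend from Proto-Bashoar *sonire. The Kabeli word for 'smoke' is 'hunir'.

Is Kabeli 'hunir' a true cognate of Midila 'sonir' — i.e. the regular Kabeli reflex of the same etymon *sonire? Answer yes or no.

no

Derive the expected Kabeli reflex of *sonire:
Kabeli: start from *sonire.
  rule 1 (pre-nasal raising): sonire → sunire
  rule 2 (apocope): sunire → sunir
  rule 3: no change — sunir
  rule 4 (pre-rhotic lowering): sunir → suner
  rule 5 (debuccalisation): suner → huner
  ⇒ Kabeli huner
The regular Kabeli reflex would be 'huner', but the attested form is 'hunir'. The correspondence is irregular, so they are not cognates (the Kabeli form has a different source).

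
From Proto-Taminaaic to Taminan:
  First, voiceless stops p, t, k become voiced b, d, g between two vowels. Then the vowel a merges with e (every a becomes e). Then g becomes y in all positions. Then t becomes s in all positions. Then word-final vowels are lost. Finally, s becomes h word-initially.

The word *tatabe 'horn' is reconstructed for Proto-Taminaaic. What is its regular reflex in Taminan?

hedeb

Taminan: *tatabe
  tatabe → tadabe   [intervocalic voicing]
  tadabe → tedebe   [vowel merger]
  tedebe (rule 3 does not apply)
  tedebe → sedebe   [unconditioned shift]
  sedebe → sedeb   [apocope]
  sedeb → hedeb   [debuccalisation]
  giving Taminan hedeb.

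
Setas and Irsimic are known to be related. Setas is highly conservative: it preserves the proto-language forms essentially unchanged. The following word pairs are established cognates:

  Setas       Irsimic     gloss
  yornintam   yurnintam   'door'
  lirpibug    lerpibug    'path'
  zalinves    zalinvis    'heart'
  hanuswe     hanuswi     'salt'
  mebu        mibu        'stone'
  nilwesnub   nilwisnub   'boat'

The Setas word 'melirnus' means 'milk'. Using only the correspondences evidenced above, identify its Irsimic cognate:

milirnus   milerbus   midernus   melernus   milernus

milernus

zalinves ~ zalinvis, nilwesnub ~ nilwisnub — Setas e corresponds to Irsimic i after a consonant, before a consonant other than r, m, n, p, b, f, v.
lirpibug ~ lerpibug — Setas i corresponds to Irsimic e after a consonant, before r.
Applying these to Setas 'melirnus':
  melirnus → milirnus   (e→i after a consonant, before a consonant other than r, m, n, p, b, f, v)
  milirnus → milernus   (i→e after a consonant, before r)
So the Irsimic cognate is 'milernus'.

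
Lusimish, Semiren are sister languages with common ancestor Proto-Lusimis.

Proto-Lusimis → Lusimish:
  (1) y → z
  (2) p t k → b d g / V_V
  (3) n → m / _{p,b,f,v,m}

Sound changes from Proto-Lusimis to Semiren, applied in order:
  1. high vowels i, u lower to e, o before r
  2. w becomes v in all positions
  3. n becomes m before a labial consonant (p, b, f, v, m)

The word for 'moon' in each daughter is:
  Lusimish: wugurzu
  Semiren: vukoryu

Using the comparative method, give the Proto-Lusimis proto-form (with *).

*wukuryu

Position 4: Lusimish has u, Semiren has o. Lusimish preserves u here (none of its changes turn any other segment into u), so the proto-segment is *u.
Position 6: Lusimish has z, Semiren has y. Semiren preserves y here (none of its changes turn any other segment into y), so the proto-segment is *y.
This points to *wukuryu. Verify forward in each daughter:
Lusimish: start from *wukuryu.
  rule 1 (unconditioned shift): wukuryu → wukurzu
  rule 2 (intervocalic voicing): wukurzu → wugurzu
  rule 3: no change — wugurzu
  ⇒ Lusimish wugurzu
Semiren: *wukuryu > wukoryu > vukoryu  (by pre-rhotic lowering, unconditioned shift)
No other proto-form is consistent with every reflex, so the reconstruction is *wukuryu.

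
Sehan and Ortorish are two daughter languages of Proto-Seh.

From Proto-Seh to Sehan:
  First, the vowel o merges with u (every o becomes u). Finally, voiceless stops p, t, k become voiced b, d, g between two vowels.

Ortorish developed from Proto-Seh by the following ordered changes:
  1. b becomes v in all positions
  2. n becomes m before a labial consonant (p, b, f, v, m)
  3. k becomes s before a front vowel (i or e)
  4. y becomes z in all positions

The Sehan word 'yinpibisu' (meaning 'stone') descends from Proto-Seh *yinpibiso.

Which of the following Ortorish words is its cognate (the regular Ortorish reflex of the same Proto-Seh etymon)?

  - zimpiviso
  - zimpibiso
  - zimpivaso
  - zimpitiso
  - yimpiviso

Ortorish: *yinpibiso > yinpiviso > yimpiviso > zimpiviso  (by unconditioned shift, nasal place assimilation, unconditioned shift)
Only 'zimpiviso' matches the regular Ortorish development of *yinpibiso.

zimpiviso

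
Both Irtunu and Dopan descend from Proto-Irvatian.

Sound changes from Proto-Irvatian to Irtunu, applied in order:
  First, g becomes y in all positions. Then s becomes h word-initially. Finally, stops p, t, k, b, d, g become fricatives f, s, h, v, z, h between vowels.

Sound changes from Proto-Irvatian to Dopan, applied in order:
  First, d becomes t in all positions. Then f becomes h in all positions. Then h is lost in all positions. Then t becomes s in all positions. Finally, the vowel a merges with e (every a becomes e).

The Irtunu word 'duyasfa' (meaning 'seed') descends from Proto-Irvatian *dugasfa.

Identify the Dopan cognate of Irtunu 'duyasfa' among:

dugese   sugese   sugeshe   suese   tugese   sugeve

Dopan: *dugasfa > tugasfa > tugasha > tugasa > sugasa > sugese  (by unconditioned shift, unconditioned shift, h-loss, unconditioned shift, vowel merger)
Among the options, 'sugese' alone shows every Dopan change applied in order.

sugese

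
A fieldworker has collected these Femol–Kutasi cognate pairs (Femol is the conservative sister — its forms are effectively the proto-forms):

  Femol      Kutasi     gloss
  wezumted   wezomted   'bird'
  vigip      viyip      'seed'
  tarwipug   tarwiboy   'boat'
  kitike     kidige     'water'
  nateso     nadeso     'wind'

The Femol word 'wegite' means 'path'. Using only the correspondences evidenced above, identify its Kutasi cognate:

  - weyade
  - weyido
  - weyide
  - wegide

vigip ~ viyip — Femol g corresponds to Kutasi y between vowels (before a front vowel).
nateso ~ nadeso — Femol t corresponds to Kutasi d between vowels (before a front vowel).
Applying these to Femol 'wegite':
  wegite → weyite   (g→y between vowels (before a front vowel))
  weyite → weyide   (t→d between vowels (before a front vowel))
So the Kutasi cognate is 'weyide'.

weyide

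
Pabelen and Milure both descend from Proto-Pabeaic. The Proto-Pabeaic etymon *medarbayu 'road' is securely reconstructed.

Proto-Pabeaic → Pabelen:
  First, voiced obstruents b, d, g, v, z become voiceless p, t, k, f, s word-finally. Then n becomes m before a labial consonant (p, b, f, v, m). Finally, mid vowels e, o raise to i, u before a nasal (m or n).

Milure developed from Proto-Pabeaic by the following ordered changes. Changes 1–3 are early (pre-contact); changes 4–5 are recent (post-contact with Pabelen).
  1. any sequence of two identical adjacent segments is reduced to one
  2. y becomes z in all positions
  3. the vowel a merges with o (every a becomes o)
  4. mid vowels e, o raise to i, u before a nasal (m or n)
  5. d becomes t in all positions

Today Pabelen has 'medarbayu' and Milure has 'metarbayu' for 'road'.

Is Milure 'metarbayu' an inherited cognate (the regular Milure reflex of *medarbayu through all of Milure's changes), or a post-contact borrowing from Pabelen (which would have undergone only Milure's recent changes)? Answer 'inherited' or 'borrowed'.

borrowed

If inherited, *medarbayu would pass through all of Milure's changes:
Milure: *medarbayu
  medarbayu (rule 1 does not apply)
  medarbayu → medarbazu   [unconditioned shift]
  medarbazu → medorbozu   [vowel merger]
  medorbozu (rule 4 does not apply)
  medorbozu → metorbozu   [unconditioned shift]
  giving Milure metorbozu.
If borrowed from Pabelen 'medarbayu' after the early changes, it would undergo only the recent ones:
  rule 4 (pre-nasal raising): no change (medarbayu)
  rule 5 (unconditioned shift): medarbayu → metarbayu
  ⇒ as a loan: metarbayu
Milure 'metarbayu' matches the loan outcome 'metarbayu', not the inherited 'metorbozu' — it skipped the early Milure changes, so it was borrowed from Pabelen.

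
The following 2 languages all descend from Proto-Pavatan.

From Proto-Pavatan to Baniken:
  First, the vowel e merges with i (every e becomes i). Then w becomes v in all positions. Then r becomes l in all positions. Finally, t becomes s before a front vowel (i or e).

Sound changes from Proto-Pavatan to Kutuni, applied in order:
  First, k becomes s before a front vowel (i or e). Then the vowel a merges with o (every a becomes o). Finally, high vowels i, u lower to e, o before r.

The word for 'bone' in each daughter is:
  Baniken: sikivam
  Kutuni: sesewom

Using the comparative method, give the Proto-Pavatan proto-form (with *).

Position 4: Baniken has i, Kutuni has e. Taking the neighbouring segments as reconstructed: Baniken i could go back to *e or *i; Kutuni e can only go back to *e — the one source consistent with every daughter is *e.
Position 3: Baniken has k, Kutuni has s. Baniken preserves k here (none of its changes turn any other segment into k), so the proto-segment is *k.
Position 2: Baniken has i, Kutuni has e. Taking the neighbouring segments as reconstructed: Baniken i could go back to *e or *i; Kutuni e can only go back to *e — the one source consistent with every daughter is *e.
This points to *sekewam. Verify forward in each daughter:
Baniken: *sekewam
  sekewam → sikiwam   [vowel merger]
  sikiwam → sikivam   [unconditioned shift]
  sikivam (rule 3 does not apply)
  sikivam (rule 4 does not apply)
  giving Baniken sikivam.
Kutuni: *sekewam > sesewam > sesewom  (by palatalisation, vowel merger)
*sekewam is the unique common source.

*sekewam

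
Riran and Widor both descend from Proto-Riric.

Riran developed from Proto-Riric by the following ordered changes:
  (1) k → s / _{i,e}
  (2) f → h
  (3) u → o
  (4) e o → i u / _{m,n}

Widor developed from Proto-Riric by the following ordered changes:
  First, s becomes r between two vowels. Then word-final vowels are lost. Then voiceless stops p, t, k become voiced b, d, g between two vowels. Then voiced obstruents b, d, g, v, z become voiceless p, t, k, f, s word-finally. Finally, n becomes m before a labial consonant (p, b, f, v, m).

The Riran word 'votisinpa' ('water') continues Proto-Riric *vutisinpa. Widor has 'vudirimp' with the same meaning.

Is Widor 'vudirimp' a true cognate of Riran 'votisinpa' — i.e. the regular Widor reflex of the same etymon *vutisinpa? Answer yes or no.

yes

Derive the expected Widor reflex of *vutisinpa:
Widor: *vutisinpa > vutirinpa > vutirinp > vudirinp > vudirimp  (by rhotacism, apocope, intervocalic voicing, nasal place assimilation)
Widor 'vudirimp' matches the regular reflex exactly, so the pair is cognate.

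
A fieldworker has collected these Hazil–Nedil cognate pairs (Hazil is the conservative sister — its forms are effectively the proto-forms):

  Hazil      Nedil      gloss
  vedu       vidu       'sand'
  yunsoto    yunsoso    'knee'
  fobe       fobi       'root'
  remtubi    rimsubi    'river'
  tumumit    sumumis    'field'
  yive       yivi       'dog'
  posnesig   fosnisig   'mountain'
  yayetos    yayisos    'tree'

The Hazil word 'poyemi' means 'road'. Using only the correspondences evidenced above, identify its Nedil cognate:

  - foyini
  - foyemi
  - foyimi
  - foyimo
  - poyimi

foyimi

posnesig ~ fosnisig — Hazil p corresponds to Nedil f word-initially before a back vowel.
remtubi ~ rimsubi — Hazil e corresponds to Nedil i after a consonant, before a nasal.
Applying these to Hazil 'poyemi':
  poyemi → foyemi   (p→f word-initially before a back vowel)
  foyemi → foyimi   (e→i after a consonant, before a nasal)
So the Nedil cognate is 'foyimi'.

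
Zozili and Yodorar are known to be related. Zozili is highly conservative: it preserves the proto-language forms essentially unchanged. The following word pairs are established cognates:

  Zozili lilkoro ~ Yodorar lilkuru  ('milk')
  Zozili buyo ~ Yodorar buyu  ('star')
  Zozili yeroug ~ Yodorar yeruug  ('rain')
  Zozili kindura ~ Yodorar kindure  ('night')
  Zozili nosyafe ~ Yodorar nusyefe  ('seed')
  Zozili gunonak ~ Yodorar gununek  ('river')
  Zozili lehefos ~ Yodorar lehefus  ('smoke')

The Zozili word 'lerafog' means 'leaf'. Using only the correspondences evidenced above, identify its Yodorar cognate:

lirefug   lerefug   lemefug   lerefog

nosyafe ~ nusyefe — Zozili a corresponds to Yodorar e after a consonant, before a labial obstruent.
nosyafe ~ nusyefe, lehefos ~ lehefus — Zozili o corresponds to Yodorar u after a consonant, before a consonant other than r, m, n, p, b, f, v.
Applying these to Zozili 'lerafog':
  lerafog → lerefog   (a→e after a consonant, before a labial obstruent)
  lerefog → lerefug   (o→u after a consonant, before a consonant other than r, m, n, p, b, f, v)
So the Yodorar cognate is 'lerefug'.

lerefug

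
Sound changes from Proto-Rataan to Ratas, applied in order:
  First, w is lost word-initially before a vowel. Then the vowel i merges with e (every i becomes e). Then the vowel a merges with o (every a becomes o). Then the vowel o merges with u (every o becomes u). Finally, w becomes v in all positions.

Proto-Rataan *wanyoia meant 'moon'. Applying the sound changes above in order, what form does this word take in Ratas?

unyueu

Ratas: start from *wanyoia.
  rule 1 (glide loss): wanyoia → anyoia
  rule 2 (vowel merger): anyoia → anyoea
  rule 3 (vowel merger): anyoea → onyoeo
  rule 4 (vowel merger): onyoeo → unyueu
  rule 5: no change — unyueu
  ⇒ Ratas unyueu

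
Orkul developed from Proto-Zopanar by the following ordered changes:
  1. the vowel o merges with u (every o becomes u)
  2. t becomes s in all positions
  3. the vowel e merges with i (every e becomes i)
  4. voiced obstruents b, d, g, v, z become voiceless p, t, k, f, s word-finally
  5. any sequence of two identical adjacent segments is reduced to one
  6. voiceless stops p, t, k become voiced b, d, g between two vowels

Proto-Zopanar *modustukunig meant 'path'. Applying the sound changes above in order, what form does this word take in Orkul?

mudusugunik

Orkul: *modustukunig
  modustukunig → mudustukunig   [vowel merger]
  mudustukunig → mudussukunig   [unconditioned shift]
  mudussukunig (rule 3 does not apply)
  mudussukunig → mudussukunik   [final devoicing]
  mudussukunik → mudusukunik   [degemination]
  mudusukunik → mudusugunik   [intervocalic voicing]
  giving Orkul mudusugunik.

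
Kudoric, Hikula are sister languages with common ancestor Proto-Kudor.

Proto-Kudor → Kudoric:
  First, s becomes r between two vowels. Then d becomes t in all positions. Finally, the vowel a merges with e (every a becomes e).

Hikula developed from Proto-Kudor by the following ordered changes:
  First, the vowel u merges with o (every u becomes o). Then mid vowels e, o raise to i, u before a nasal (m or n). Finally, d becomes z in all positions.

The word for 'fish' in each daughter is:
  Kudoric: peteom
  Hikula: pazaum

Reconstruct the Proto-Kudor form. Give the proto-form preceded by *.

Position 4: Kudoric has e, Hikula has a. Hikula preserves a here (none of its changes turn any other segment into a), so the proto-segment is *a.
Position 5: Kudoric has o, Hikula has u. Kudoric preserves o here (none of its changes turn any other segment into o), so the proto-segment is *o.
Position 3: Kudoric has t, Hikula has z. Taking the neighbouring segments as reconstructed: Kudoric t could go back to *t or *d; Hikula z could go back to *d or *z — the one source consistent with every daughter is *d.
Verify the candidate proto-form against each daughter:
Kudoric: start from *padaom.
  rule 1: no change — padaom
  rule 2 (unconditioned shift): padaom → pataom
  rule 3 (vowel merger): pataom → peteom
  ⇒ Kudoric peteom
Hikula: *padaom
  padaom (rule 1 does not apply)
  padaom → padaum   [pre-nasal raising]
  padaum → pazaum   [unconditioned shift]
  giving Hikula pazaum.
*padaom is the unique common source.

*padaom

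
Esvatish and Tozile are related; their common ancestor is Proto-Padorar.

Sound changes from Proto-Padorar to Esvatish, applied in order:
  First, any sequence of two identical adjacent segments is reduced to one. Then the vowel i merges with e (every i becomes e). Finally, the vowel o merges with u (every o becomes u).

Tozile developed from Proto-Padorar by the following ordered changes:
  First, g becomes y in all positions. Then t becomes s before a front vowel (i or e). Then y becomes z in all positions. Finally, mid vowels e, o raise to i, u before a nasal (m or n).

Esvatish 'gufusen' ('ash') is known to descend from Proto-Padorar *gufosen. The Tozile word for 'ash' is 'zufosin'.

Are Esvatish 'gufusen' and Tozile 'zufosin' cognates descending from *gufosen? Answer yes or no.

Derive the expected Tozile reflex of *gufosen:
Tozile: *gufosen > yufosen > zufosen > zufosin  (by unconditioned shift, unconditioned shift, pre-nasal raising)
Tozile 'zufosin' matches the regular reflex exactly, so the pair is cognate.

yes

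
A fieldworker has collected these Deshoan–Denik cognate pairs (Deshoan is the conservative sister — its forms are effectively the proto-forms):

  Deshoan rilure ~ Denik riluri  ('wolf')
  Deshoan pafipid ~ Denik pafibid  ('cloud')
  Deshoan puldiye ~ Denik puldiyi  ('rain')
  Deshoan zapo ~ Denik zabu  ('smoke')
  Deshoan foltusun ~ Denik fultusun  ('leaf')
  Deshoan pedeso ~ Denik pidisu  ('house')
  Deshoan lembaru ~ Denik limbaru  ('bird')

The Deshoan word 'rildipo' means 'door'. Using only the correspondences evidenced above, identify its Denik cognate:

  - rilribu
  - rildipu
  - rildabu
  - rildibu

zapo ~ zabu — Deshoan p corresponds to Denik b between vowels (before a back vowel).
zapo ~ zabu, pedeso ~ pidisu — Deshoan o corresponds to Denik u word-finally.
Applying these to Deshoan 'rildipo':
  rildipo → rildibo   (p→b between vowels (before a back vowel))
  rildibo → rildibu   (o→u word-finally)
So the Denik cognate is 'rildibu'.

rildibu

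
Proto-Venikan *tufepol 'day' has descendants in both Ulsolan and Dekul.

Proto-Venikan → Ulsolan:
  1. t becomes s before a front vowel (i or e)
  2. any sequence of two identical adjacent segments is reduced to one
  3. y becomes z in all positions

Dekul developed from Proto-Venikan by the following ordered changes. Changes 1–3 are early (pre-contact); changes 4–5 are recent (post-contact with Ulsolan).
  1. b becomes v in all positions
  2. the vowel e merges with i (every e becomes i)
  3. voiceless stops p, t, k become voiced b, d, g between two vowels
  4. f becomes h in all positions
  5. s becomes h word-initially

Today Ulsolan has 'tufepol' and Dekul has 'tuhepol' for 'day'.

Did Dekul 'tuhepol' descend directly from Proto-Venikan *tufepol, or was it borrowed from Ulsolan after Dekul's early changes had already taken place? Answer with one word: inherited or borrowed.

If inherited, *tufepol would pass through all of Dekul's changes:
Dekul: *tufepol
  tufepol (rule 1 does not apply)
  tufepol → tufipol   [vowel merger]
  tufipol → tufibol   [intervocalic voicing]
  tufibol → tuhibol   [unconditioned shift]
  tuhibol (rule 5 does not apply)
  giving Dekul tuhibol.
If borrowed from Ulsolan 'tufepol' after the early changes, it would undergo only the recent ones:
  rule 4 (unconditioned shift): tufepol → tuhepol
  rule 5 (debuccalisation): no change (tuhepol)
  ⇒ as a loan: tuhepol
Dekul 'tuhepol' matches the loan outcome 'tuhepol', not the inherited 'tuhibol' — it skipped the early Dekul changes, so it was borrowed from Ulsolan.

borrowed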